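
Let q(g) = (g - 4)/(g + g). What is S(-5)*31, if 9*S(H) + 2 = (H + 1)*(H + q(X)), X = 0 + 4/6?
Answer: 868/9 ≈ 96.444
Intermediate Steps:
X = ⅔ (X = 0 + 4*(⅙) = 0 + ⅔ = ⅔ ≈ 0.66667)
q(g) = (-4 + g)/(2*g) (q(g) = (-4 + g)/((2*g)) = (-4 + g)*(1/(2*g)) = (-4 + g)/(2*g))
S(H) = -2/9 + (1 + H)*(-5/2 + H)/9 (S(H) = -2/9 + ((H + 1)*(H + (-4 + ⅔)/(2*(⅔))))/9 = -2/9 + ((1 + H)*(H + (½)*(3/2)*(-10/3)))/9 = -2/9 + ((1 + H)*(H - 5/2))/9 = -2/9 + ((1 + H)*(-5/2 + H))/9 = -2/9 + (1 + H)*(-5/2 + H)/9)
S(-5)*31 = (-½ - ⅙*(-5) + (⅑)*(-5)²)*31 = (-½ + ⅚ + (⅑)*25)*31 = (-½ + ⅚ + 25/9)*31 = (28/9)*31 = 868/9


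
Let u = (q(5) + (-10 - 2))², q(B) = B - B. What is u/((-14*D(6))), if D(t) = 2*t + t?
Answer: -4/7 ≈ -0.57143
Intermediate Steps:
D(t) = 3*t
q(B) = 0
u = 144 (u = (0 + (-10 - 2))² = (0 - 12)² = (-12)² = 144)
u/((-14*D(6))) = 144/((-42*6)) = 144/((-14*18)) = 144/(-252) = 144*(-1/252) = -4/7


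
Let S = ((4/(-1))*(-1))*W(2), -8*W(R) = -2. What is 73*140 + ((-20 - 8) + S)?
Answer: 10193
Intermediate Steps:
W(R) = 1/4 (W(R) = -1/8*(-2) = 1/4)
S = 1 (S = ((4/(-1))*(-1))*(1/4) = ((4*(-1))*(-1))*(1/4) = -4*(-1)*(1/4) = 4*(1/4) = 1)
73*140 + ((-20 - 8) + S) = 73*140 + ((-20 - 8) + 1) = 10220 + (-28 + 1) = 10220 - 27 = 10193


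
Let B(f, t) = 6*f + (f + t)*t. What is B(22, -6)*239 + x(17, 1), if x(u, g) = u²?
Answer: 8893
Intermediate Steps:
B(f, t) = 6*f + t*(f + t)
B(22, -6)*239 + x(17, 1) = ((-6)² + 6*22 + 22*(-6))*239 + 17² = (36 + 132 - 132)*239 + 289 = 36*239 + 289 = 8604 + 289 = 8893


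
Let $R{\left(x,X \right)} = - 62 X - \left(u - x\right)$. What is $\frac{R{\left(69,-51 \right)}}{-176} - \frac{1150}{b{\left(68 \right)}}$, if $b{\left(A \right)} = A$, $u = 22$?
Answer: $- \frac{105153}{2992} \approx -35.145$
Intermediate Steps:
$R{\left(x,X \right)} = -22 + x - 62 X$ ($R{\left(x,X \right)} = - 62 X + \left(x - 22\right) = - 62 X + \left(-22 + x\right) = -22 + x - 62 X$)
$\frac{R{\left(69,-51 \right)}}{-176} - \frac{1150}{b{\left(68 \right)}} = \frac{-22 + 69 - -3162}{-176} - \frac{1150}{68} = \left(-22 + 69 + 3162\right) \left(- \frac{1}{176}\right) - \frac{575}{34} = 3209 \left(- \frac{1}{176}\right) - \frac{575}{34} = - \frac{3209}{176} - \frac{575}{34} = - \frac{105153}{2992}$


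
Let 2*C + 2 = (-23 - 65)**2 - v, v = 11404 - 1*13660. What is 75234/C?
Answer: 75234/4999 ≈ 15.050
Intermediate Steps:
v = -2256 (v = 11404 - 13660 = -2256)
C = 4999 (C = -1 + ((-23 - 65)**2 - 1*(-2256))/2 = -1 + ((-88)**2 + 2256)/2 = -1 + (7744 + 2256)/2 = -1 + (1/2)*10000 = -1 + 5000 = 4999)
75234/C = 75234/4999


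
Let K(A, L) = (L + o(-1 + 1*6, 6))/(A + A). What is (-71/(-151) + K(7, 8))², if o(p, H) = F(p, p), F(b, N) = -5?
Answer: 2093809/4468996 ≈ 0.46852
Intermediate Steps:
o(p, H) = -5
K(A, L) = (-5 + L)/(2*A) (K(A, L) = (L - 5)/(A + A) = (-5 + L)/((2*A)) = (-5 + L)*(1/(2*A)) = (-5 + L)/(2*A))
(-71/(-151) + K(7, 8))² = (-71/(-151) + (½)*(-5 + 8)/7)² = (-71*(-1/151) + (½)*(⅐)*3)² = (71/151 + 3/14)² = (1447/2114)² = 2093809/4468996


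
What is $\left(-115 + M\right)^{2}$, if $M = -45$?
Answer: $25600$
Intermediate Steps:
$\left(-115 + M\right)^{2} = \left(-115 - 45\right)^{2} = \left(-160\right)^{2} = 25600$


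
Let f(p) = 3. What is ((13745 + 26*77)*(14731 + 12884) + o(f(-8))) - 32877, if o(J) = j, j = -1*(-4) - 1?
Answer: 434820531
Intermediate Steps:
j = 3 (j = 4 - 1 = 3)
o(J) = 3
((13745 + 26*77)*(14731 + 12884) + o(f(-8))) - 32877 = ((13745 + 26*77)*(14731 + 12884) + 3) - 32877 = ((13745 + 2002)*27615 + 3) - 32877 = (15747*27615 + 3) - 32877 = (434853405 + 3) - 32877 = 434853408 - 32877 = 434820531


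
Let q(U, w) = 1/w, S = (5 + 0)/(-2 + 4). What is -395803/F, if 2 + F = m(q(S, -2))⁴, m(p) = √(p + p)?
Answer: 395803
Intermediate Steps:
S = 5/2 ≈ 2.5000
m(p) = √2*√p (m(p) = √(2*p) = √2*√p)
F = -1 (F = -2 + (√2*√(1/(-2)))⁴ = -2 + (√2*√(-½))⁴ = -2 + (√2*(I*√2/2))⁴ = -2 + I⁴ = -2 + 1 = -1)
-395803/F = -395803/(-1) = -395803*(-1) = 395803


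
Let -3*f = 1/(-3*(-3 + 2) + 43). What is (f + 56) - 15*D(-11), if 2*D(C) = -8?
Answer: 16007/138 ≈ 115.99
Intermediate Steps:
D(C) = -4 (D(C) = (½)*(-8) = -4)
f = -1/138 (f = -1/(3*(-3*(-3 + 2) + 43)) = -1/(3*(-3*(-1) + 43)) = -1/(3*(3 + 43)) = -⅓/46 = -⅓*1/46 = -1/138 ≈ -0.0072464)
(f + 56) - 15*D(-11) = (-1/138 + 56) - 15*(-4) = 7727/138 + 60 = 16007/138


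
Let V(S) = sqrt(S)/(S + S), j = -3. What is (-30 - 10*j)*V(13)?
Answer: 0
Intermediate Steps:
V(S) = 1/(2*sqrt(S)) (V(S) = sqrt(S)/((2*S)) = (1/(2*S))*sqrt(S) = 1/(2*sqrt(S)))
(-30 - 10*j)*V(13) = (-30 - 10*(-3))*(1/(2*sqrt(13))) = (-30 + 30)*((sqrt(13)/13)/2) = 0*(sqrt(13)/26) = 0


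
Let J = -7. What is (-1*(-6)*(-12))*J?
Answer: 504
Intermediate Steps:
(-1*(-6)*(-12))*J = (-1*(-6)*(-12))*(-7) = (6*(-12))*(-7) = -72*(-7) = 504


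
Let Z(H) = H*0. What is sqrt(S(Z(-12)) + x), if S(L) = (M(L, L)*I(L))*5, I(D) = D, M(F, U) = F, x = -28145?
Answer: I*sqrt(28145) ≈ 167.76*I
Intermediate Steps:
Z(H) = 0
S(L) = 5*L**2 (S(L) = (L*L)*5 = L**2*5 = 5*L**2)
sqrt(S(Z(-12)) + x) = sqrt(5*0**2 - 28145) = sqrt(5*0 - 28145) = sqrt(0 - 28145) = sqrt(-28145) = I*sqrt(28145)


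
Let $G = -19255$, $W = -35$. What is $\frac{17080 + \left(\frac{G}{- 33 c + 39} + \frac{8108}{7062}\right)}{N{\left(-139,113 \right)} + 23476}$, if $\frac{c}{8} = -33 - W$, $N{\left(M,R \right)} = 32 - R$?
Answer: $\frac{9853769177}{13465062435} \approx 0.7318$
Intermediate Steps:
$c = 16$ ($c = 8 \left(-33 - -35\right) = 8 \left(-33 + 35\right) = 8 \cdot 2 = 16$)
$\frac{17080 + \left(\frac{G}{- 33 c + 39} + \frac{8108}{7062}\right)}{N{\left(-139,113 \right)} + 23476} = \frac{17080 - \left(- \frac{4054}{3531} + \frac{19255}{\left(-33\right) 16 + 39}\right)}{\left(32 - 113\right) + 23476} = \frac{17080 - \left(- \frac{4054}{3531} + \frac{19255}{-528 + 39}\right)}{\left(32 - 113\right) + 23476} = \frac{17080 - \left(- \frac{4054}{3531} + \frac{19255}{-489}\right)}{-81 + 23476} = \frac{17080 + \left(\left(-19255\right) \left(- \frac{1}{489}\right) + \frac{4054}{3531}\right)}{23395} = \left(17080 + \left(\frac{19255}{489} + \frac{4054}{3531}\right)\right) \frac{1}{23395} = \left(17080 + \frac{23323937}{575553}\right) \frac{1}{23395} = \frac{9853769177}{575553} \cdot \frac{1}{23395} = \frac{9853769177}{13465062435}$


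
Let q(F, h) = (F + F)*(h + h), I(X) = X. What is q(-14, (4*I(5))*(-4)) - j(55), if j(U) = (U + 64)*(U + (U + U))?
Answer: -15155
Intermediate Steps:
j(U) = 3*U*(64 + U) (j(U) = (64 + U)*(U + 2*U) = (64 + U)*(3*U) = 3*U*(64 + U))
q(F, h) = 4*F*h (q(F, h) = (2*F)*(2*h) = 4*F*h)
q(-14, (4*I(5))*(-4)) - j(55) = 4*(-14)*((4*5)*(-4)) - 3*55*(64 + 55) = 4*(-14)*(20*(-4)) - 3*55*119 = 4*(-14)*(-80) - 1*19635 = 4480 - 19635 = -15155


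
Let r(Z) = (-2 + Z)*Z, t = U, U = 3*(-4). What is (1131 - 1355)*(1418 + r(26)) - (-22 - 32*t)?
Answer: -457770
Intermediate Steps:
U = -12
t = -12
r(Z) = Z*(-2 + Z)
(1131 - 1355)*(1418 + r(26)) - (-22 - 32*t) = (1131 - 1355)*(1418 + 26*(-2 + 26)) - (-22 - 32*(-12)) = -224*(1418 + 26*24) - (-22 + 384) = -224*(1418 + 624) - 1*362 = -224*2042 - 362 = -457408 - 362 = -457770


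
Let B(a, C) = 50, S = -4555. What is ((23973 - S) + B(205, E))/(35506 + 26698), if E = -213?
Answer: 14289/31102 ≈ 0.45942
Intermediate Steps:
((23973 - S) + B(205, E))/(35506 + 26698) = ((23973 - 1*(-4555)) + 50)/(35506 + 26698) = ((23973 + 4555) + 50)/62204 = (28528 + 50)*(1/62204) = 28578*(1/62204) = 14289/31102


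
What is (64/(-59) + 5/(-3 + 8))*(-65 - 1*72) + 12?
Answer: 1393/59 ≈ 23.610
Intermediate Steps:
(64/(-59) + 5/(-3 + 8))*(-65 - 1*72) + 12 = (64*(-1/59) + 5/5)*(-65 - 72) + 12 = (-64/59 + 5*(⅕))*(-137) + 12 = (-64/59 + 1)*(-137) + 12 = -5/59*(-137) + 12 = 685/59 + 12 = 1393/59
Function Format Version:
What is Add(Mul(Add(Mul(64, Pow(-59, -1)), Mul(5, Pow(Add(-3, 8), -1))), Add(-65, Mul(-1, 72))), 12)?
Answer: Rational(1393, 59) ≈ 23.610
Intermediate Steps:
Add(Mul(Add(Mul(64, Pow(-59, -1)), Mul(5, Pow(Add(-3, 8), -1))), Add(-65, Mul(-1, 72))), 12) = Add(Mul(Add(Mul(64, Rational(-1, 59)), Mul(5, Pow(5, -1))), Add(-65, -72)), 12) = Add(Mul(Add(Rational(-64, 59), Mul(5, Rational(1, 5))), -137), 12) = Add(Mul(Add(Rational(-64, 59), 1), -137), 12) = Add(Mul(Rational(-5, 59), -137), 12) = Add(Rational(685, 59), 12) = Rational(1393, 59)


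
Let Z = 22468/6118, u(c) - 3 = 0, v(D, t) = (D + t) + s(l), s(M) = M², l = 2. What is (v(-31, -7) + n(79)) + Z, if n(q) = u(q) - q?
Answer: -325256/3059 ≈ -106.33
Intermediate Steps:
v(D, t) = 4 + D + t (v(D, t) = (D + t) + 2² = (D + t) + 4 = 4 + D + t)
u(c) = 3 (u(c) = 3 + 0 = 3)
n(q) = 3 - q
Z = 11234/3059 (Z = 22468*(1/6118) = 11234/3059 ≈ 3.6724)
(v(-31, -7) + n(79)) + Z = ((4 - 31 - 7) + (3 - 1*79)) + 11234/3059 = (-34 + (3 - 79)) + 11234/3059 = (-34 - 76) + 11234/3059 = -110 + 11234/3059 = -325256/3059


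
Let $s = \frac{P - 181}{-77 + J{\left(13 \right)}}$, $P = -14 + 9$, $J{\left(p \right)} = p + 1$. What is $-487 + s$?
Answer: $- \frac{10165}{21} \approx -484.05$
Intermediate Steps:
$J{\left(p \right)} = 1 + p$
$P = -5$
$s = \frac{62}{21}$ ($s = \frac{-5 - 181}{-77 + \left(1 + 13\right)} = - \frac{186}{-77 + 14} = - \frac{186}{-63} = \left(-186\right) \left(- \frac{1}{63}\right) = \frac{62}{21} \approx 2.9524$)
$-487 + s = -487 + \frac{62}{21} = - \frac{10165}{21}$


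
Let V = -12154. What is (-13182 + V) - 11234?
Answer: -36570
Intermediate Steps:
(-13182 + V) - 11234 = (-13182 - 12154) - 11234 = -25336 - 11234 = -36570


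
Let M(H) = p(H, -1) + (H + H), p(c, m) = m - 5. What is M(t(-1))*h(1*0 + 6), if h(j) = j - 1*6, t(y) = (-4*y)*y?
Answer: 0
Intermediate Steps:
p(c, m) = -5 + m
t(y) = -4*y²
h(j) = -6 + j (h(j) = j - 6 = -6 + j)
M(H) = -6 + 2*H (M(H) = (-5 - 1) + (H + H) = -6 + 2*H)
M(t(-1))*h(1*0 + 6) = (-6 + 2*(-4*(-1)²))*(-6 + (1*0 + 6)) = (-6 + 2*(-4*1))*(-6 + (0 + 6)) = (-6 + 2*(-4))*(-6 + 6) = (-6 - 8)*0 = -14*0 = 0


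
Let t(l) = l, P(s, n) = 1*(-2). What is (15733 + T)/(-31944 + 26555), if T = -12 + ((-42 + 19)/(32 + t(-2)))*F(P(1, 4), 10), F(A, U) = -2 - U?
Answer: -78651/26945 ≈ -2.9189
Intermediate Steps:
P(s, n) = -2
T = -14/5 (T = -12 + ((-42 + 19)/(32 - 2))*(-2 - 1*10) = -12 + (-23/30)*(-2 - 10) = -12 - 23*1/30*(-12) = -12 - 23/30*(-12) = -12 + 46/5 = -14/5 ≈ -2.8000)
(15733 + T)/(-31944 + 26555) = (15733 - 14/5)/(-31944 + 26555) = (78651/5)/(-5389) = (78651/5)*(-1/5389) = -78651/26945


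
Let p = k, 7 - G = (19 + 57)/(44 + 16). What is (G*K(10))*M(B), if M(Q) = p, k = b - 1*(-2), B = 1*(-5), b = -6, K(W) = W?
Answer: -688/3 ≈ -229.33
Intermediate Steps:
G = 86/15 (G = 7 - (19 + 57)/(44 + 16) = 7 - 76/60 = 7 - 1*19/15 = 7 - 19/15 = 86/15 ≈ 5.7333)
B = -5
k = -4 (k = -6 - 1*(-2) = -6 + 2 = -4)
p = -4
M(Q) = -4
(G*K(10))*M(B) = ((86/15)*10)*(-4) = (172/3)*(-4) = -688/3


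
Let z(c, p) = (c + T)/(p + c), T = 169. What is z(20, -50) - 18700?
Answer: -187063/10 ≈ -18706.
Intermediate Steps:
z(c, p) = (169 + c)/(c + p) (z(c, p) = (c + 169)/(p + c) = (169 + c)/(c + p))
z(20, -50) - 18700 = (169 + 20)/(20 - 50) - 18700 = 189/(-30) - 18700 = -1/30*189 - 18700 = -63/10 - 18700 = -187063/10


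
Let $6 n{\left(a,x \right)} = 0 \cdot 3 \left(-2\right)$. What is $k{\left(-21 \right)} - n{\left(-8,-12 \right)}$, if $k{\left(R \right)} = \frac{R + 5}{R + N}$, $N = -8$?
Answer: $\frac{16}{29} \approx 0.55172$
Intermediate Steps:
$n{\left(a,x \right)} = 0$ ($n{\left(a,x \right)} = \frac{0 \cdot 3 \left(-2\right)}{6} = \frac{0 \left(-2\right)}{6} = \frac{1}{6} \cdot 0 = 0$)
$k{\left(R \right)} = \frac{5 + R}{-8 + R}$ ($k{\left(R \right)} = \frac{R + 5}{R - 8} = \frac{5 + R}{-8 + R}$)
$k{\left(-21 \right)} - n{\left(-8,-12 \right)} = \frac{5 - 21}{-8 - 21} - 0 = \frac{1}{-29} \left(-16\right) + 0 = \left(- \frac{1}{29}\right) \left(-16\right) + 0 = \frac{16}{29} + 0 = \frac{16}{29}$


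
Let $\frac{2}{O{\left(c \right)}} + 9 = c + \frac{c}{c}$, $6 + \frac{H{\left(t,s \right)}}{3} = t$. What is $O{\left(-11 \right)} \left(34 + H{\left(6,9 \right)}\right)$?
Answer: $- \frac{68}{19} \approx -3.5789$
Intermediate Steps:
$H{\left(t,s \right)} = -18 + 3 t$
$O{\left(c \right)} = \frac{2}{-8 + c}$ ($O{\left(c \right)} = \frac{2}{-9 + \left(c + \frac{c}{c}\right)} = \frac{2}{-9 + \left(c + 1\right)} = \frac{2}{-9 + \left(1 + c\right)} = \frac{2}{-8 + c}$)
$O{\left(-11 \right)} \left(34 + H{\left(6,9 \right)}\right) = \frac{2}{-8 - 11} \left(34 + \left(-18 + 3 \cdot 6\right)\right) = \frac{2}{-19} \left(34 + \left(-18 + 18\right)\right) = 2 \left(- \frac{1}{19}\right) \left(34 + 0\right) = \left(- \frac{2}{19}\right) 34 = - \frac{68}{19}$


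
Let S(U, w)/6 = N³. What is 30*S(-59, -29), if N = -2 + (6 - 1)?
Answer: 4860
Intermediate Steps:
N = 3 (N = -2 + 5 = 3)
S(U, w) = 162 (S(U, w) = 6*3³ = 6*27 = 162)
30*S(-59, -29) = 30*162 = 4860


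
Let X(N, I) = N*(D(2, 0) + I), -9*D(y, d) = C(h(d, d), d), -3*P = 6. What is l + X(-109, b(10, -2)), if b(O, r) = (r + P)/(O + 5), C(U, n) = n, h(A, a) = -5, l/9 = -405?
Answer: -54239/15 ≈ -3615.9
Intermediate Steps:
l = -3645 (l = 9*(-405) = -3645)
P = -2 (P = -⅓*6 = -2)
D(y, d) = -d/9
b(O, r) = (-2 + r)/(5 + O) (b(O, r) = (r - 2)/(O + 5) = (-2 + r)/(5 + O))
X(N, I) = I*N (X(N, I) = N*(-⅑*0 + I) = N*(0 + I) = N*I = I*N)
l + X(-109, b(10, -2)) = -3645 + ((-2 - 2)/(5 + 10))*(-109) = -3645 + (-4/15)*(-109) = -3645 + ((1/15)*(-4))*(-109) = -3645 - 4/15*(-109) = -3645 + 436/15 = -54239/15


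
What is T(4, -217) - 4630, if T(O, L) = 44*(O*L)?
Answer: -42822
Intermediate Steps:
T(O, L) = 44*L*O (T(O, L) = 44*(L*O) = 44*L*O)
T(4, -217) - 4630 = 44*(-217)*4 - 4630 = -38192 - 4630 = -42822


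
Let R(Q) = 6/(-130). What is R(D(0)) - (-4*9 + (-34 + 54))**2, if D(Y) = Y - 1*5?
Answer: -16643/65 ≈ -256.05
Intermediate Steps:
D(Y) = -5 + Y (D(Y) = Y - 5 = -5 + Y)
R(Q) = -3/65 (R(Q) = 6*(-1/130) = -3/65)
R(D(0)) - (-4*9 + (-34 + 54))**2 = -3/65 - (-4*9 + (-34 + 54))**2 = -3/65 - (-36 + 20)**2 = -3/65 - 1*(-16)**2 = -3/65 - 1*256 = -3/65 - 256 = -16643/65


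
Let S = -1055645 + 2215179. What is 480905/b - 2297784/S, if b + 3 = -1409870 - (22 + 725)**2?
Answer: -2539696735879/1140913043494 ≈ -2.2260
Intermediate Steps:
S = 1159534
b = -1967882 (b = -3 + (-1409870 - (22 + 725)**2) = -3 + (-1409870 - 1*747**2) = -3 + (-1409870 - 1*558009) = -3 + (-1409870 - 558009) = -3 - 1967879 = -1967882)
480905/b - 2297784/S = 480905/(-1967882) - 2297784/1159534 = 480905*(-1/1967882) - 2297784*1/1159534 = -480905/1967882 - 1148892/579767 = -2539696735879/1140913043494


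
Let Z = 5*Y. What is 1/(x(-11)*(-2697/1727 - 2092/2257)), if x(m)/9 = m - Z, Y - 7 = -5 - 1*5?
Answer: -3897839/349200468 ≈ -0.011162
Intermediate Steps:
Y = -3 (Y = 7 + (-5 - 1*5) = 7 + (-5 - 5) = 7 - 10 = -3)
Z = -15 (Z = 5*(-3) = -15)
x(m) = 135 + 9*m (x(m) = 9*(m - 1*(-15)) = 9*(m + 15) = 9*(15 + m) = 135 + 9*m)
1/(x(-11)*(-2697/1727 - 2092/2257)) = 1/((135 + 9*(-11))*(-2697/1727 - 2092/2257)) = 1/((135 - 99)*(-2697*1/1727 - 2092*1/2257)) = 1/(36*(-2697/1727 - 2092/2257)) = 1/(36*(-9700013/3897839)) = 1/(-349200468/3897839) = -3897839/349200468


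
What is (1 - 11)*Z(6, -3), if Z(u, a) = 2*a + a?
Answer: 90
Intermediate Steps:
Z(u, a) = 3*a
(1 - 11)*Z(6, -3) = (1 - 11)*(3*(-3)) = -10*(-9) = 90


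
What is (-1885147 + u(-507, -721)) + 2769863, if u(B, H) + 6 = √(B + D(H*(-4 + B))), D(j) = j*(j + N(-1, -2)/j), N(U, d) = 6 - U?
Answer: 884710 + √135741401261 ≈ 1.2531e+6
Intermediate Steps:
D(j) = j*(j + 7/j) (D(j) = j*(j + (6 - 1*(-1))/j) = j*(j + (6 + 1)/j) = j*(j + 7/j))
u(B, H) = -6 + √(7 + B + H²*(-4 + B)²) (u(B, H) = -6 + √(B + (7 + (H*(-4 + B))²)) = -6 + √(B + (7 + H²*(-4 + B)²)) = -6 + √(7 + B + H²*(-4 + B)²))
(-1885147 + u(-507, -721)) + 2769863 = (-1885147 + (-6 + √(7 - 507 + (-721)²*(-4 - 507)²))) + 2769863 = (-1885147 + (-6 + √(7 - 507 + 519841*(-511)²))) + 2769863 = (-1885147 + (-6 + √(7 - 507 + 519841*261121))) + 2769863 = (-1885147 + (-6 + √(7 - 507 + 135741401761))) + 2769863 = (-1885147 + (-6 + √135741401261)) + 2769863 = (-1885153 + √135741401261) + 2769863 = 884710 + √135741401261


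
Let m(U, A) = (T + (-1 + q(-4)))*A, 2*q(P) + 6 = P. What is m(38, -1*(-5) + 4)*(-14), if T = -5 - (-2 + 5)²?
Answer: 2520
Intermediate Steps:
q(P) = -3 + P/2
T = -14 (T = -5 - 1*3² = -5 - 1*9 = -5 - 9 = -14)
m(U, A) = -20*A (m(U, A) = (-14 + (-1 + (-3 + (½)*(-4))))*A = (-14 + (-1 + (-3 - 2)))*A = (-14 + (-1 - 5))*A = (-14 - 6)*A = -20*A)
m(38, -1*(-5) + 4)*(-14) = -20*(-1*(-5) + 4)*(-14) = -20*(5 + 4)*(-14) = -20*9*(-14) = -180*(-14) = 2520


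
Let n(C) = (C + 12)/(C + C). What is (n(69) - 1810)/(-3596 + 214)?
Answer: 83233/155572 ≈ 0.53501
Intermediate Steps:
n(C) = (12 + C)/(2*C) (n(C) = (12 + C)/((2*C)) = (12 + C)*(1/(2*C)) = (12 + C)/(2*C))
(n(69) - 1810)/(-3596 + 214) = ((½)*(12 + 69)/69 - 1810)/(-3596 + 214) = ((½)*(1/69)*81 - 1810)/(-3382) = (27/46 - 1810)*(-1/3382) = -83233/46*(-1/3382) = 83233/155572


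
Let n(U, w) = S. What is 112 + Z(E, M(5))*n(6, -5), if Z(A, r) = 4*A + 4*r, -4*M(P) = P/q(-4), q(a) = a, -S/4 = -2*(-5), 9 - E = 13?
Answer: 702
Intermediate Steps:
E = -4 (E = 9 - 1*13 = 9 - 13 = -4)
S = -40 (S = -(-8)*(-5) = -4*10 = -40)
n(U, w) = -40
M(P) = P/16 (M(P) = -P/(4*(-4)) = -P*(-1)/(4*4) = -(-1)*P/16 = P/16)
112 + Z(E, M(5))*n(6, -5) = 112 + (4*(-4) + 4*((1/16)*5))*(-40) = 112 + (-16 + 4*(5/16))*(-40) = 112 + (-16 + 5/4)*(-40) = 112 - 59/4*(-40) = 112 + 590 = 702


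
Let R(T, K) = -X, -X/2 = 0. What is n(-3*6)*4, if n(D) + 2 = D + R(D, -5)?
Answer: -80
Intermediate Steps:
X = 0 (X = -2*0 = 0)
R(T, K) = 0 (R(T, K) = -1*0 = 0)
n(D) = -2 + D (n(D) = -2 + (D + 0) = -2 + D)
n(-3*6)*4 = (-2 - 3*6)*4 = (-2 - 18)*4 = -20*4 = -80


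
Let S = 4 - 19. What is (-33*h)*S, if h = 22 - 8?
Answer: 6930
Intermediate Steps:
h = 14
S = -15
(-33*h)*S = -33*14*(-15) = -462*(-15) = 6930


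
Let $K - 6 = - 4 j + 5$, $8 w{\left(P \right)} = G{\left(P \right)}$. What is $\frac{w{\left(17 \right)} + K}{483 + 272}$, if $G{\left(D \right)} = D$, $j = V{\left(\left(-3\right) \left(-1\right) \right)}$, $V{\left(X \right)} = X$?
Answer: $\frac{9}{6040} \approx 0.0014901$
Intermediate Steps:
$j = 3$ ($j = \left(-3\right) \left(-1\right) = 3$)
$w{\left(P \right)} = \frac{P}{8}$
$K = -1$ ($K = 6 + \left(\left(-4\right) 3 + 5\right) = 6 + \left(-12 + 5\right) = 6 - 7 = -1$)
$\frac{w{\left(17 \right)} + K}{483 + 272} = \frac{\frac{1}{8} \cdot 17 - 1}{483 + 272} = \frac{\frac{17}{8} - 1}{755} = \frac{9}{8} \cdot \frac{1}{755} = \frac{9}{6040}$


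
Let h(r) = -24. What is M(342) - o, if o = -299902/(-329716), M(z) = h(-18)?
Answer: -4106543/164858 ≈ -24.910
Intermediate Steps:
M(z) = -24
o = 149951/164858 (o = -299902*(-1/329716) = 149951/164858 ≈ 0.90958)
M(342) - o = -24 - 1*149951/164858 = -24 - 149951/164858 = -4106543/164858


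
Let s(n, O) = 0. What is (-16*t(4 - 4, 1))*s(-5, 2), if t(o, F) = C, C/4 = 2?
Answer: 0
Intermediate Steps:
C = 8 (C = 4*2 = 8)
t(o, F) = 8
(-16*t(4 - 4, 1))*s(-5, 2) = -16*8*0 = -128*0 = 0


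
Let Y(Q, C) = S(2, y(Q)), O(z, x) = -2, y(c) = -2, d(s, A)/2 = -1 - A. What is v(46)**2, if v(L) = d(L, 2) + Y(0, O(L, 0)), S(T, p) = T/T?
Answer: 25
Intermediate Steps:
d(s, A) = -2 - 2*A (d(s, A) = 2*(-1 - A) = -2 - 2*A)
S(T, p) = 1
Y(Q, C) = 1
v(L) = -5 (v(L) = (-2 - 2*2) + 1 = (-2 - 4) + 1 = -6 + 1 = -5)
v(46)**2 = (-5)**2 = 25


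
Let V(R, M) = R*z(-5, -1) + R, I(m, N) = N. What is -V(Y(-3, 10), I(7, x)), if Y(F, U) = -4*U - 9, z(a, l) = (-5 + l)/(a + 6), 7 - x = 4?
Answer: -245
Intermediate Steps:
x = 3 (x = 7 - 1*4 = 7 - 4 = 3)
z(a, l) = (-5 + l)/(6 + a)
Y(F, U) = -9 - 4*U
V(R, M) = -5*R (V(R, M) = R*((-5 - 1)/(6 - 5)) + R = R*(-6/1) + R = R*(1*(-6)) + R = R*(-6) + R = -6*R + R = -5*R)
-V(Y(-3, 10), I(7, x)) = -(-5)*(-9 - 4*10) = -(-5)*(-9 - 40) = -(-5)*(-49) = -1*245 = -245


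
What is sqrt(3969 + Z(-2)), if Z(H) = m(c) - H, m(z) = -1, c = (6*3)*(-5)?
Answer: sqrt(3970) ≈ 63.008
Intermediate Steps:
c = -90 (c = 18*(-5) = -90)
Z(H) = -1 - H
sqrt(3969 + Z(-2)) = sqrt(3969 + (-1 - 1*(-2))) = sqrt(3969 + (-1 + 2)) = sqrt(3969 + 1) = sqrt(3970)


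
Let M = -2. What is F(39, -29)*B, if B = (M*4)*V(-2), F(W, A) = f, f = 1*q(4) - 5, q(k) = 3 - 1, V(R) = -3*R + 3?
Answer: 216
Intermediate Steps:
V(R) = 3 - 3*R
q(k) = 2
f = -3 (f = 1*2 - 5 = 2 - 5 = -3)
F(W, A) = -3
B = -72 (B = (-2*4)*(3 - 3*(-2)) = -8*(3 + 6) = -8*9 = -72)
F(39, -29)*B = -3*(-72) = 216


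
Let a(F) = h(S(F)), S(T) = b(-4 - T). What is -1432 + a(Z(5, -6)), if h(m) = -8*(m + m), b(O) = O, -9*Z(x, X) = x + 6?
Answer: -12488/9 ≈ -1387.6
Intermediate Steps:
Z(x, X) = -2/3 - x/9 (Z(x, X) = -(x + 6)/9 = -(6 + x)/9 = -2/3 - x/9)
S(T) = -4 - T
h(m) = -16*m
a(F) = 64 + 16*F (a(F) = -16*(-4 - F) = 64 + 16*F)
-1432 + a(Z(5, -6)) = -1432 + (64 + 16*(-2/3 - 1/9*5)) = -1432 + (64 + 16*(-2/3 - 5/9)) = -1432 + (64 + 16*(-11/9)) = -1432 + (64 - 176/9) = -1432 + 400/9 = -12488/9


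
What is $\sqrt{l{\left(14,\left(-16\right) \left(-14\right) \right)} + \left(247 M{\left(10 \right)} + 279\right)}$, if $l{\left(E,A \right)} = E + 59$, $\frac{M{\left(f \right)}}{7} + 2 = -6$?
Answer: $2 i \sqrt{3370} \approx 116.1 i$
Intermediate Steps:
$M{\left(f \right)} = -56$ ($M{\left(f \right)} = -14 + 7 \left(-6\right) = -14 - 42 = -56$)
$l{\left(E,A \right)} = 59 + E$
$\sqrt{l{\left(14,\left(-16\right) \left(-14\right) \right)} + \left(247 M{\left(10 \right)} + 279\right)} = \sqrt{\left(59 + 14\right) + \left(247 \left(-56\right) + 279\right)} = \sqrt{73 + \left(-13832 + 279\right)} = \sqrt{73 - 13553} = \sqrt{-13480} = 2 i \sqrt{3370}$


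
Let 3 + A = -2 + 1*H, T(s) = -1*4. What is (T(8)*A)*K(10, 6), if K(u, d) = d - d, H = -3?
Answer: 0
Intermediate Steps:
T(s) = -4
A = -8 (A = -3 + (-2 + 1*(-3)) = -3 + (-2 - 3) = -3 - 5 = -8)
K(u, d) = 0
(T(8)*A)*K(10, 6) = -4*(-8)*0 = 32*0 = 0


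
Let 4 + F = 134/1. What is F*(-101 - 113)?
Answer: -27820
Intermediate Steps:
F = 130 (F = -4 + 134/1 = -4 + 134*1 = -4 + 134 = 130)
F*(-101 - 113) = 130*(-101 - 113) = 130*(-214) = -27820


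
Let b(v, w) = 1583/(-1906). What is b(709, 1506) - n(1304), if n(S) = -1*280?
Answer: 532097/1906 ≈ 279.17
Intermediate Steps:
n(S) = -280
b(v, w) = -1583/1906 (b(v, w) = 1583*(-1/1906) = -1583/1906)
b(709, 1506) - n(1304) = -1583/1906 - 1*(-280) = -1583/1906 + 280 = 532097/1906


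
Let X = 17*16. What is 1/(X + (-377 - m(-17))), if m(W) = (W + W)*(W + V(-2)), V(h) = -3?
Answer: -1/785 ≈ -0.0012739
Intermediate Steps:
X = 272
m(W) = 2*W*(-3 + W) (m(W) = (W + W)*(W - 3) = (2*W)*(-3 + W) = 2*W*(-3 + W))
1/(X + (-377 - m(-17))) = 1/(272 + (-377 - 2*(-17)*(-3 - 17))) = 1/(272 + (-377 - 2*(-17)*(-20))) = 1/(272 + (-377 - 1*680)) = 1/(272 + (-377 - 680)) = 1/(272 - 1057) = 1/(-785) = -1/785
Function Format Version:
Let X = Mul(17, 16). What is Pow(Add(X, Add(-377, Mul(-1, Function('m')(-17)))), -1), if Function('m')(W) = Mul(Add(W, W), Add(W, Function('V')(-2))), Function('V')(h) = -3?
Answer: Rational(-1, 785) ≈ -0.0012739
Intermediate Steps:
X = 272
Function('m')(W) = Mul(2, W, Add(-3, W)) (Function('m')(W) = Mul(Add(W, W), Add(W, -3)) = Mul(Mul(2, W), Add(-3, W)) = Mul(2, W, Add(-3, W)))
Pow(Add(X, Add(-377, Mul(-1, Function('m')(-17)))), -1) = Pow(Add(272, Add(-377, Mul(-1, Mul(2, -17, Add(-3, -17))))), -1) = Pow(Add(272, Add(-377, Mul(-1, Mul(2, -17, -20)))), -1) = Pow(Add(272, Add(-377, Mul(-1, 680))), -1) = Pow(Add(272, Add(-377, -680)), -1) = Pow(Add(272, -1057), -1) = Pow(-785, -1) = Rational(-1, 785)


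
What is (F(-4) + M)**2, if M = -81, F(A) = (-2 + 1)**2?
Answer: 6400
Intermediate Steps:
F(A) = 1 (F(A) = (-1)**2 = 1)
(F(-4) + M)**2 = (1 - 81)**2 = (-80)**2 = 6400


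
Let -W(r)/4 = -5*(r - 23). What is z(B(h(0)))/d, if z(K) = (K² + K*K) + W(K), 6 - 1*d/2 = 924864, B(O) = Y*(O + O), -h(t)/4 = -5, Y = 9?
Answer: -66485/462429 ≈ -0.14377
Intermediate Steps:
h(t) = 20 (h(t) = -4*(-5) = 20)
B(O) = 18*O (B(O) = 9*(O + O) = 9*(2*O) = 18*O)
W(r) = -460 + 20*r (W(r) = -(-20)*(r - 23) = -(-20)*(-23 + r) = -4*(115 - 5*r) = -460 + 20*r)
d = -1849716 (d = 12 - 2*924864 = 12 - 1849728 = -1849716)
z(K) = -460 + 2*K² + 20*K (z(K) = (K² + K*K) + (-460 + 20*K) = (K² + K²) + (-460 + 20*K) = 2*K² + (-460 + 20*K) = -460 + 2*K² + 20*K)
z(B(h(0)))/d = (-460 + 2*(18*20)² + 20*(18*20))/(-1849716) = (-460 + 2*360² + 20*360)*(-1/1849716) = (-460 + 2*129600 + 7200)*(-1/1849716) = (-460 + 259200 + 7200)*(-1/1849716) = 265940*(-1/1849716) = -66485/462429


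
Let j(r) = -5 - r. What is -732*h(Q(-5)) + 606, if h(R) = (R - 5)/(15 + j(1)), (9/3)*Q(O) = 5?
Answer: 7894/9 ≈ 877.11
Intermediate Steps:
Q(O) = 5/3 (Q(O) = (⅓)*5 = 5/3)
h(R) = -5/9 + R/9 (h(R) = (R - 5)/(15 + (-5 - 1*1)) = (-5 + R)/(15 + (-5 - 1)) = (-5 + R)/(15 - 6) = (-5 + R)/9 = (-5 + R)*(⅑) = -5/9 + R/9)
-732*h(Q(-5)) + 606 = -732*(-5/9 + (⅑)*(5/3)) + 606 = -732*(-5/9 + 5/27) + 606 = -732*(-10/27) + 606 = 2440/9 + 606 = 7894/9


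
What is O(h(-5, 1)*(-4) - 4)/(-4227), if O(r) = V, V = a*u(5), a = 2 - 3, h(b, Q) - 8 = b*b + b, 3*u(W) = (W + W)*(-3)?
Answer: -10/4227 ≈ -0.0023657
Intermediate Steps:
u(W) = -2*W (u(W) = ((W + W)*(-3))/3 = ((2*W)*(-3))/3 = (-6*W)/3 = -2*W)
h(b, Q) = 8 + b + b**2 (h(b, Q) = 8 + (b*b + b) = 8 + (b**2 + b) = 8 + (b + b**2) = 8 + b + b**2)
a = -1
V = 10 (V = -(-2)*5 = -1*(-10) = 10)
O(r) = 10
O(h(-5, 1)*(-4) - 4)/(-4227) = 10/(-4227) = 10*(-1/4227) = -10/4227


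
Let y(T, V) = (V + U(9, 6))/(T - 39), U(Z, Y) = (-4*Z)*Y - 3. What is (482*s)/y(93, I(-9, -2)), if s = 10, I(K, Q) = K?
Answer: -21690/19 ≈ -1141.6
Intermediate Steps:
U(Z, Y) = -3 - 4*Y*Z (U(Z, Y) = -4*Y*Z - 3 = -3 - 4*Y*Z)
y(T, V) = (-219 + V)/(-39 + T) (y(T, V) = (V + (-3 - 4*6*9))/(T - 39) = (V + (-3 - 216))/(-39 + T) = (V - 219)/(-39 + T) = (-219 + V)/(-39 + T))
(482*s)/y(93, I(-9, -2)) = (482*10)/(((-219 - 9)/(-39 + 93))) = 4820/((-228/54)) = 4820/(((1/54)*(-228))) = 4820/(-38/9) = 4820*(-9/38) = -21690/19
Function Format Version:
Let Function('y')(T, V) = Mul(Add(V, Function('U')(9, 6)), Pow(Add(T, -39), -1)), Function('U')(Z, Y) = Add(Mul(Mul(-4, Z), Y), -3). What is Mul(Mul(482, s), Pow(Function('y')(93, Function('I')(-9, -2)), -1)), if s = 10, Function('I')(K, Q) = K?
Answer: Rational(-21690, 19) ≈ -1141.6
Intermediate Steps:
Function('U')(Z, Y) = Add(-3, Mul(-4, Y, Z)) (Function('U')(Z, Y) = Add(Mul(-4, Y, Z), -3) = Add(-3, Mul(-4, Y, Z)))
Function('y')(T, V) = Mul(Pow(Add(-39, T), -1), Add(-219, V)) (Function('y')(T, V) = Mul(Add(V, Add(-3, Mul(-4, 6, 9))), Pow(Add(T, -39), -1)) = Mul(Add(V, Add(-3, -216)), Pow(Add(-39, T), -1)) = Mul(Add(V, -219), Pow(Add(-39, T), -1)) = Mul(Add(-219, V), Pow(Add(-39, T), -1)) = Mul(Pow(Add(-39, T), -1), Add(-219, V)))
Mul(Mul(482, s), Pow(Function('y')(93, Function('I')(-9, -2)), -1)) = Mul(Mul(482, 10), Pow(Mul(Pow(Add(-39, 93), -1), Add(-219, -9)), -1)) = Mul(4820, Pow(Mul(Pow(54, -1), -228), -1)) = Mul(4820, Pow(Mul(Rational(1, 54), -228), -1)) = Mul(4820, Pow(Rational(-38, 9), -1)) = Mul(4820, Rational(-9, 38)) = Rational(-21690, 19)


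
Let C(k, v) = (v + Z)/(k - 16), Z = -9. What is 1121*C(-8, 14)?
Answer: -5605/24 ≈ -233.54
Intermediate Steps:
C(k, v) = (-9 + v)/(-16 + k) (C(k, v) = (v - 9)/(k - 16) = (-9 + v)/(-16 + k))
1121*C(-8, 14) = 1121*((-9 + 14)/(-16 - 8)) = 1121*(5/(-24)) = 1121*(-1/24*5) = 1121*(-5/24) = -5605/24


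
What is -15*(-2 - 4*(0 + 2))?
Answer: 150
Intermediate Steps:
-15*(-2 - 4*(0 + 2)) = -15*(-2 - 4*2) = -15*(-2 - 8) = -15*(-10) = 150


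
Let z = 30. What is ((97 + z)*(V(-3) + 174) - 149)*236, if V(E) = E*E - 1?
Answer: 5419740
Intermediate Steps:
V(E) = -1 + E**2 (V(E) = E**2 - 1 = -1 + E**2)
((97 + z)*(V(-3) + 174) - 149)*236 = ((97 + 30)*((-1 + (-3)**2) + 174) - 149)*236 = (127*((-1 + 9) + 174) - 149)*236 = (127*(8 + 174) - 149)*236 = (127*182 - 149)*236 = (23114 - 149)*236 = 22965*236 = 5419740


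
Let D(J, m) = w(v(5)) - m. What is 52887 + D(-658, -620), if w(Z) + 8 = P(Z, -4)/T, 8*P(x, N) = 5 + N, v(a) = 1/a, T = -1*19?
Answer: 8131847/152 ≈ 53499.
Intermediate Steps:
T = -19
v(a) = 1/a
P(x, N) = 5/8 + N/8 (P(x, N) = (5 + N)/8 = 5/8 + N/8)
w(Z) = -1217/152 (w(Z) = -8 + (5/8 + (⅛)*(-4))/(-19) = -8 + (5/8 - ½)*(-1/19) = -8 + (⅛)*(-1/19) = -8 - 1/152 = -1217/152)
D(J, m) = -1217/152 - m
52887 + D(-658, -620) = 52887 + (-1217/152 - 1*(-620)) = 52887 + (-1217/152 + 620) = 52887 + 93023/152 = 8131847/152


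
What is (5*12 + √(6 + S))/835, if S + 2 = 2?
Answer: 12/167 + √6/835 ≈ 0.074790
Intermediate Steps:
S = 0 (S = -2 + 2 = 0)
(5*12 + √(6 + S))/835 = (5*12 + √(6 + 0))/835 = (60 + √6)*(1/835) = 12/167 + √6/835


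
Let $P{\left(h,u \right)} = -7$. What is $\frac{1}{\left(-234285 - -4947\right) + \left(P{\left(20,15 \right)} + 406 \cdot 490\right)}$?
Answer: $- \frac{1}{30405} \approx -3.2889 \cdot 10^{-5}$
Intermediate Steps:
$\frac{1}{\left(-234285 - -4947\right) + \left(P{\left(20,15 \right)} + 406 \cdot 490\right)} = \frac{1}{\left(-234285 - -4947\right) + \left(-7 + 406 \cdot 490\right)} = \frac{1}{\left(-234285 + 4947\right) + \left(-7 + 198940\right)} = \frac{1}{-229338 + 198933} = \frac{1}{-30405} = - \frac{1}{30405}$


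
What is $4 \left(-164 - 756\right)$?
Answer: $-3680$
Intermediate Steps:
$4 \left(-164 - 756\right) = 4 \left(-920\right) = -3680$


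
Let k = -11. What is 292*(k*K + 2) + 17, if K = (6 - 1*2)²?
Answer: -50791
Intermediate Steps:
K = 16 (K = (6 - 2)² = 4² = 16)
292*(k*K + 2) + 17 = 292*(-11*16 + 2) + 17 = 292*(-176 + 2) + 17 = 292*(-174) + 17 = -50808 + 17 = -50791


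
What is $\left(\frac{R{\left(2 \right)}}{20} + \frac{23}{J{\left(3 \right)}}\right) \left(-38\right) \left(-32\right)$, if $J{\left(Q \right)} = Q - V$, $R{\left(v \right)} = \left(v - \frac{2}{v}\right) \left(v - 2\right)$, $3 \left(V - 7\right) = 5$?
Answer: $- \frac{83904}{17} \approx -4935.5$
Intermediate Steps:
$V = \frac{26}{3}$ ($V = 7 + \frac{1}{3} \cdot 5 = 7 + \frac{5}{3} = \frac{26}{3} \approx 8.6667$)
$R{\left(v \right)} = \left(-2 + v\right) \left(v - \frac{2}{v}\right)$ ($R{\left(v \right)} = \left(v - \frac{2}{v}\right) \left(-2 + v\right) = \left(-2 + v\right) \left(v - \frac{2}{v}\right)$)
$J{\left(Q \right)} = - \frac{26}{3} + Q$ ($J{\left(Q \right)} = Q - \frac{26}{3} = - \frac{26}{3} + Q$)
$\left(\frac{R{\left(2 \right)}}{20} + \frac{23}{J{\left(3 \right)}}\right) \left(-38\right) \left(-32\right) = \left(\frac{-2 + 2^{2} - 4 + \frac{4}{2}}{20} + \frac{23}{- \frac{26}{3} + 3}\right) \left(-38\right) \left(-32\right) = \left(\left(-2 + 4 - 4 + 4 \cdot \frac{1}{2}\right) \frac{1}{20} + \frac{23}{- \frac{17}{3}}\right) \left(-38\right) \left(-32\right) = \left(\left(-2 + 4 - 4 + 2\right) \frac{1}{20} + 23 \left(- \frac{3}{17}\right)\right) \left(-38\right) \left(-32\right) = \left(0 \cdot \frac{1}{20} - \frac{69}{17}\right) \left(-38\right) \left(-32\right) = \left(0 - \frac{69}{17}\right) \left(-38\right) \left(-32\right) = \left(- \frac{69}{17}\right) \left(-38\right) \left(-32\right) = \frac{2622}{17} \left(-32\right) = - \frac{83904}{17}$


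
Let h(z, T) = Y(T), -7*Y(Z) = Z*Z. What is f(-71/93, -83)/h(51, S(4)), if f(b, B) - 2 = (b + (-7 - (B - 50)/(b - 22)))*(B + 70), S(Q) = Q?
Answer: -246526315/3150096 ≈ -78.260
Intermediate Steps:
Y(Z) = -Z²/7 (Y(Z) = -Z*Z/7 = -Z²/7)
h(z, T) = -T²/7
f(b, B) = 2 + (70 + B)*(-7 + b - (-50 + B)/(-22 + b)) (f(b, B) = 2 + (b + (-7 - (B - 50)/(b - 22)))*(B + 70) = 2 + (b + (-7 - (-50 + B)/(-22 + b)))*(70 + B) = 2 + (-7 + b - (-50 + B)/(-22 + b))*(70 + B) = 2 + (70 + B)*(-7 + b - (-50 + B)/(-22 + b)))
f(-71/93, -83)/h(51, S(4)) = ((14236 - 1*(-83)² - (-143988)/93 + 70*(-71/93)² + 134*(-83) - 83*(-71/93)² - 29*(-83)*(-71/93))/(-22 - 71/93))/((-⅐*4²)) = ((14236 - 1*6889 - (-143988)/93 + 70*(-71*1/93)² - 11122 - 83*(-71*1/93)² - 29*(-83)*(-71*1/93))/(-22 - 71*1/93))/((-⅐*16)) = ((14236 - 6889 - 2028*(-71/93) + 70*(-71/93)² - 11122 - 83*(-71/93)² - 29*(-83)*(-71/93))/(-22 - 71/93))/(-16/7) = ((14236 - 6889 + 47996/31 + 70*(5041/8649) - 11122 - 83*5041/8649 - 170897/93)/(-2117/93))*(-7/16) = -93*(14236 - 6889 + 47996/31 + 352870/8649 - 11122 - 418403/8649 - 170897/93)/2117*(-7/16) = -93/2117*(-35218045/8649)*(-7/16) = (35218045/196881)*(-7/16) = -246526315/3150096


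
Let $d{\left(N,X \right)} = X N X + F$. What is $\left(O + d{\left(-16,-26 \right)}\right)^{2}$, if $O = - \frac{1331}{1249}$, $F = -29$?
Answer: $\frac{183514056253696}{1560001} \approx 1.1764 \cdot 10^{8}$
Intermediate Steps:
$d{\left(N,X \right)} = -29 + N X^{2}$ ($d{\left(N,X \right)} = X N X - 29 = N X X - 29 = N X^{2} - 29 = -29 + N X^{2}$)
$O = - \frac{1331}{1249}$ ($O = \left(-1331\right) \frac{1}{1249} = - \frac{1331}{1249} \approx -1.0657$)
$\left(O + d{\left(-16,-26 \right)}\right)^{2} = \left(- \frac{1331}{1249} - \left(29 + 16 \left(-26\right)^{2}\right)\right)^{2} = \left(- \frac{1331}{1249} - 10845\right)^{2} = \left(- \frac{13546736}{1249}\right)^{2} = \frac{183514056253696}{1560001}$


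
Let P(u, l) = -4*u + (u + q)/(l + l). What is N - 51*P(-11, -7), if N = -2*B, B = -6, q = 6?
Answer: -31503/14 ≈ -2250.2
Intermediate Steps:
P(u, l) = -4*u + (6 + u)/(2*l) (P(u, l) = -4*u + (u + 6)/(l + l) = -4*u + (6 + u)/((2*l)) = -4*u + (6 + u)*(1/(2*l)) = -4*u + (6 + u)/(2*l))
N = 12 (N = -2*(-6) = 12)
N - 51*P(-11, -7) = 12 - 51*(6 - 11 - 8*(-7)*(-11))/(2*(-7)) = 12 - 51*(-1)*(6 - 11 - 616)/(2*7) = 12 - 51*(-1)*(-621)/(2*7) = 12 - 51*621/14 = 12 - 31671/14 = -31503/14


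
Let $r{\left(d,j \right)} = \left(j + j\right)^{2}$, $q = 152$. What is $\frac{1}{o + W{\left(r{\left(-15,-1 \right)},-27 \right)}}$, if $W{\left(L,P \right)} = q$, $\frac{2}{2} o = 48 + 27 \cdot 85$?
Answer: $\frac{1}{2495} \approx 0.0004008$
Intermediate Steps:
$r{\left(d,j \right)} = 4 j^{2}$ ($r{\left(d,j \right)} = \left(2 j\right)^{2} = 4 j^{2}$)
$o = 2343$ ($o = 48 + 27 \cdot 85 = 48 + 2295 = 2343$)
$W{\left(L,P \right)} = 152$
$\frac{1}{o + W{\left(r{\left(-15,-1 \right)},-27 \right)}} = \frac{1}{2343 + 152} = \frac{1}{2495}$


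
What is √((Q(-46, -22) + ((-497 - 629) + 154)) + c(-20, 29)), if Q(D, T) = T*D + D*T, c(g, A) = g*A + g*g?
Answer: 2*√218 ≈ 29.530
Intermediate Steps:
c(g, A) = g² + A*g (c(g, A) = A*g + g² = g² + A*g)
Q(D, T) = 2*D*T (Q(D, T) = D*T + D*T = 2*D*T)
√((Q(-46, -22) + ((-497 - 629) + 154)) + c(-20, 29)) = √((2*(-46)*(-22) + ((-497 - 629) + 154)) - 20*(29 - 20)) = √((2024 + (-1126 + 154)) - 20*9) = √((2024 - 972) - 180) = √(1052 - 180) = √872 = 2*√218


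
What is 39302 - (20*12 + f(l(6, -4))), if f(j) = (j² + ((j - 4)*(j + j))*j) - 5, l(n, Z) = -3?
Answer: 39184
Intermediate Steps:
f(j) = -5 + j² + 2*j²*(-4 + j) (f(j) = (j² + ((-4 + j)*(2*j))*j) - 5 = (j² + (2*j*(-4 + j))*j) - 5 = (j² + 2*j²*(-4 + j)) - 5 = -5 + j² + 2*j²*(-4 + j))
39302 - (20*12 + f(l(6, -4))) = 39302 - (20*12 + (-5 - 7*(-3)² + 2*(-3)³)) = 39302 - (240 + (-5 - 7*9 + 2*(-27))) = 39302 - (240 + (-5 - 63 - 54)) = 39302 - (240 - 122) = 39302 - 1*118 = 39302 - 118 = 39184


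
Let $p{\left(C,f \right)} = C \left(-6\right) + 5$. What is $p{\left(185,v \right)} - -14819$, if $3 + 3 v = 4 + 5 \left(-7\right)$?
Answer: $13714$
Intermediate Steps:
$v = - \frac{34}{3}$ ($v = -1 + \frac{4 + 5 \left(-7\right)}{3} = -1 + \frac{4 - 35}{3} = -1 + \frac{1}{3} \left(-31\right) = -1 - \frac{31}{3} = - \frac{34}{3} \approx -11.333$)
$p{\left(C,f \right)} = 5 - 6 C$ ($p{\left(C,f \right)} = - 6 C + 5 = 5 - 6 C$)
$p{\left(185,v \right)} - -14819 = \left(5 - 1110\right) - -14819 = \left(5 - 1110\right) + 14819 = -1105 + 14819 = 13714$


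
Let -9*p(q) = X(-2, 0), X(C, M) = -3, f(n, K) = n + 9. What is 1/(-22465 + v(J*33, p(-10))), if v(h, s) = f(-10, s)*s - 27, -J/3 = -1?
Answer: -3/67477 ≈ -4.4460e-5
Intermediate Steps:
f(n, K) = 9 + n
J = 3 (J = -3*(-1) = 3)
p(q) = ⅓ (p(q) = -⅑*(-3) = ⅓)
v(h, s) = -27 - s (v(h, s) = (9 - 10)*s - 27 = -s - 27 = -27 - s)
1/(-22465 + v(J*33, p(-10))) = 1/(-22465 + (-27 - 1*⅓)) = 1/(-22465 + (-27 - ⅓)) = 1/(-22465 - 82/3) = 1/(-67477/3) = -3/67477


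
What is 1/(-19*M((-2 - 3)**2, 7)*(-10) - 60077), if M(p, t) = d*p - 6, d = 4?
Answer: -1/42217 ≈ -2.3687e-5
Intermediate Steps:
M(p, t) = -6 + 4*p (M(p, t) = 4*p - 6 = -6 + 4*p)
1/(-19*M((-2 - 3)**2, 7)*(-10) - 60077) = 1/(-19*(-6 + 4*(-2 - 3)**2)*(-10) - 60077) = 1/(-19*(-6 + 4*(-5)**2)*(-10) - 60077) = 1/(-19*(-6 + 4*25)*(-10) - 60077) = 1/(-19*(-6 + 100)*(-10) - 60077) = 1/(-19*94*(-10) - 60077) = 1/(-1786*(-10) - 60077) = 1/(17860 - 60077) = 1/(-42217) = -1/42217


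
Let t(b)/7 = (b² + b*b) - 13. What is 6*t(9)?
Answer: 6258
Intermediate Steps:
t(b) = -91 + 14*b² (t(b) = 7*((b² + b*b) - 13) = 7*((b² + b²) - 13) = 7*(2*b² - 13) = 7*(-13 + 2*b²) = -91 + 14*b²)
6*t(9) = 6*(-91 + 14*9²) = 6*(-91 + 14*81) = 6*(-91 + 1134) = 6*1043 = 6258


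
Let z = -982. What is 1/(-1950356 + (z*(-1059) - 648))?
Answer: -1/911066 ≈ -1.0976e-6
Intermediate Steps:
1/(-1950356 + (z*(-1059) - 648)) = 1/(-1950356 + (-982*(-1059) - 648)) = 1/(-1950356 + (1039938 - 648)) = 1/(-1950356 + 1039290) = 1/(-911066) = -1/911066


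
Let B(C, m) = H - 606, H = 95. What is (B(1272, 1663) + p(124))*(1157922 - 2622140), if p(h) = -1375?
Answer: 2761515148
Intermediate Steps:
B(C, m) = -511 (B(C, m) = 95 - 606 = -511)
(B(1272, 1663) + p(124))*(1157922 - 2622140) = (-511 - 1375)*(1157922 - 2622140) = -1886*(-1464218) = 2761515148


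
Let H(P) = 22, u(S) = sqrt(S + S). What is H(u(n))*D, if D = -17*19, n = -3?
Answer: -7106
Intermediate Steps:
u(S) = sqrt(2)*sqrt(S) (u(S) = sqrt(2*S) = sqrt(2)*sqrt(S))
D = -323
H(u(n))*D = 22*(-323) = -7106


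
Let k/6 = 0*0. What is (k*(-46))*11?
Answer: 0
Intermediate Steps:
k = 0 (k = 6*(0*0) = 6*0 = 0)
(k*(-46))*11 = (0*(-46))*11 = 0*11 = 0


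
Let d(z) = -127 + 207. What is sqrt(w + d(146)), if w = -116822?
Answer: I*sqrt(116742) ≈ 341.68*I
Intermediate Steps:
d(z) = 80
sqrt(w + d(146)) = sqrt(-116822 + 80) = sqrt(-116742) = I*sqrt(116742)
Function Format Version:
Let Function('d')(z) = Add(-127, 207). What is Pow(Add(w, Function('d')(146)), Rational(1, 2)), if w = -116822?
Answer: Mul(I, Pow(116742, Rational(1, 2))) ≈ Mul(341.68, I)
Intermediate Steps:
Function('d')(z) = 80
Pow(Add(w, Function('d')(146)), Rational(1, 2)) = Pow(Add(-116822, 80), Rational(1, 2)) = Pow(-116742, Rational(1, 2)) = Mul(I, Pow(116742, Rational(1, 2)))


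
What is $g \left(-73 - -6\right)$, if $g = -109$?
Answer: $7303$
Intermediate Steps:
$g \left(-73 - -6\right) = - 109 \left(-73 - -6\right) = - 109 \left(-73 + 6\right) = \left(-109\right) \left(-67\right) = 7303$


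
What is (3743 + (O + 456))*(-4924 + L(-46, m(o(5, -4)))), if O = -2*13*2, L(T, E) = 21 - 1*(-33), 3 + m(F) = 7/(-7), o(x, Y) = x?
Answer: -20195890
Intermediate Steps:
m(F) = -4 (m(F) = -3 + 7/(-7) = -3 + 7*(-⅐) = -3 - 1 = -4)
L(T, E) = 54 (L(T, E) = 21 + 33 = 54)
O = -52 (O = -26*2 = -52)
(3743 + (O + 456))*(-4924 + L(-46, m(o(5, -4)))) = (3743 + (-52 + 456))*(-4924 + 54) = (3743 + 404)*(-4870) = 4147*(-4870) = -20195890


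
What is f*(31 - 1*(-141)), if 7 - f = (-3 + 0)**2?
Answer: -344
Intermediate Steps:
f = -2 (f = 7 - (-3 + 0)**2 = 7 - 1*(-3)**2 = 7 - 1*9 = 7 - 9 = -2)
f*(31 - 1*(-141)) = -2*(31 - 1*(-141)) = -2*(31 + 141) = -2*172 = -344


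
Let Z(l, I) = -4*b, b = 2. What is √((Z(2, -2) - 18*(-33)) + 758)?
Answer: 8*√21 ≈ 36.661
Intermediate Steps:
Z(l, I) = -8 (Z(l, I) = -4*2 = -8)
√((Z(2, -2) - 18*(-33)) + 758) = √((-8 - 18*(-33)) + 758) = √((-8 + 594) + 758) = √(586 + 758) = √1344 = 8*√21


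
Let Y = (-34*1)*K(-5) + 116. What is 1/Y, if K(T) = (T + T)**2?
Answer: -1/3284 ≈ -0.00030451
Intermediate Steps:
K(T) = 4*T**2 (K(T) = (2*T)**2 = 4*T**2)
Y = -3284 (Y = (-34*1)*(4*(-5)**2) + 116 = -136*25 + 116 = -34*100 + 116 = -3400 + 116 = -3284)
1/Y = 1/(-3284) = -1/3284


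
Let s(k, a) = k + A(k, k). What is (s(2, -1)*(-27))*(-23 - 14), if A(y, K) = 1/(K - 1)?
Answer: 2997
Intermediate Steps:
A(y, K) = 1/(-1 + K)
s(k, a) = k + 1/(-1 + k)
(s(2, -1)*(-27))*(-23 - 14) = (((1 + 2*(-1 + 2))/(-1 + 2))*(-27))*(-23 - 14) = (((1 + 2*1)/1)*(-27))*(-37) = ((1*(1 + 2))*(-27))*(-37) = ((1*3)*(-27))*(-37) = (3*(-27))*(-37) = -81*(-37) = 2997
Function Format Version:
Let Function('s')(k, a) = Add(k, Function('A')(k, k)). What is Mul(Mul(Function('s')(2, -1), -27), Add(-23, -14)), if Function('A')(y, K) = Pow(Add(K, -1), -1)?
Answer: 2997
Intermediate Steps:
Function('A')(y, K) = Pow(Add(-1, K), -1)
Function('s')(k, a) = Add(k, Pow(Add(-1, k), -1))
Mul(Mul(Function('s')(2, -1), -27), Add(-23, -14)) = Mul(Mul(Mul(Pow(Add(-1, 2), -1), Add(1, Mul(2, Add(-1, 2)))), -27), Add(-23, -14)) = Mul(Mul(Mul(Pow(1, -1), Add(1, Mul(2, 1))), -27), -37) = Mul(Mul(Mul(1, Add(1, 2)), -27), -37) = Mul(Mul(Mul(1, 3), -27), -37) = Mul(Mul(3, -27), -37) = Mul(-81, -37) = 2997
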